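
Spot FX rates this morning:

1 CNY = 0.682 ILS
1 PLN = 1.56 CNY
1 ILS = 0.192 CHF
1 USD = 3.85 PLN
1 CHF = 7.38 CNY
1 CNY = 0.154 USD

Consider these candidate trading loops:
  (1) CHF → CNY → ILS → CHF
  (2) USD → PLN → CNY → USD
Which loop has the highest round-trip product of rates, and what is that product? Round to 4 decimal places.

0.9664

(1) 7.38 × 0.682 × 0.192 = 0.96637
(2) 3.85 × 1.56 × 0.154 = 0.92492
Highest is cycle (1) at 0.9664 (≤1, no arbitrage).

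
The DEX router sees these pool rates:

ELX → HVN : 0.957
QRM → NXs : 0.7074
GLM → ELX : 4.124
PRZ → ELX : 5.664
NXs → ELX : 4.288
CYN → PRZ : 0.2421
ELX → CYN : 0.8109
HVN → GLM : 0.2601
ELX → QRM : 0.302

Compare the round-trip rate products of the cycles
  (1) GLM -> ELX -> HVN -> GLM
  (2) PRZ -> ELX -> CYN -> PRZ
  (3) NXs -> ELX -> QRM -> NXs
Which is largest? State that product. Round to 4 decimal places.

1.1120

(1) 4.124 × 0.957 × 0.2601 = 1.02653
(2) 5.664 × 0.8109 × 0.2421 = 1.11195
(3) 4.288 × 0.302 × 0.7074 = 0.91607
Highest is cycle (2) at 1.1120 (>1, arbitrage).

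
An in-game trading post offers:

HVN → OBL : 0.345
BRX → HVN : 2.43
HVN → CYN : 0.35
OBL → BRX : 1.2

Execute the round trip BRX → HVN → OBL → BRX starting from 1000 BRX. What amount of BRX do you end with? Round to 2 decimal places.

1006.02

1000 BRX × 2.43 = 2430 HVN
2430 HVN × 0.345 = 838.35 OBL
838.35 OBL × 1.2 = 1006.02 BRX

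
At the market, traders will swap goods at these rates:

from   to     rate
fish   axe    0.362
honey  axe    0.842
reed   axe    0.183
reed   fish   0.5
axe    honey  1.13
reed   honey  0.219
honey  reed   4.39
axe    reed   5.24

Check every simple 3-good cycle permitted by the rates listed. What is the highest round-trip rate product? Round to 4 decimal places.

0.9662

honey→axe→reed→honey: 0.842 × 5.24 × 0.219 = 0.96625
fish→axe→reed→fish: 0.362 × 5.24 × 0.5 = 0.94844
honey→reed→axe→honey: 4.39 × 0.183 × 1.13 = 0.90781
Maximum is honey→axe→reed→honey at 0.9662; no arbitrage — every cycle loses value.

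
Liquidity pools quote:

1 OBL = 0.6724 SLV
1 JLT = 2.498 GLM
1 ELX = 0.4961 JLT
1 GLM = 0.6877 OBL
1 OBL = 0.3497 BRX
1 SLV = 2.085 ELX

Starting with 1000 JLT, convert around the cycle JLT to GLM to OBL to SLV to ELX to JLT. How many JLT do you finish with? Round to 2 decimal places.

1194.80

1000 JLT × 2.498 = 2498 GLM
2498 GLM × 0.6877 = 1717.8746 OBL
1717.8746 OBL × 0.6724 = 1155.09888104 SLV
1155.09888104 SLV × 2.085 = 2408.3811669684 ELX
2408.3811669684 ELX × 0.4961 = 1194.79789693302324 JLT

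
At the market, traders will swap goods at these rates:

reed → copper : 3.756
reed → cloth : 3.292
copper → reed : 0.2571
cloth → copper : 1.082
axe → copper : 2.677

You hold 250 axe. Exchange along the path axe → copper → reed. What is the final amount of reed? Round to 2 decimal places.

172.06

250 axe × 2.677 = 669.25 copper
669.25 copper × 0.2571 = 172.064175 reed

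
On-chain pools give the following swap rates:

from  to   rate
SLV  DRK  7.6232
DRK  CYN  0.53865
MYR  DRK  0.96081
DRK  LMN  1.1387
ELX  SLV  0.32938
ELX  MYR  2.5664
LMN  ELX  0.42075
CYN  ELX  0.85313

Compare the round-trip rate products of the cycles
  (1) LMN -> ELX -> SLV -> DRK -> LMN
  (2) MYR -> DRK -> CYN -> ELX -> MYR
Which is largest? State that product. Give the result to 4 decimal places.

1.2030

(1) 0.42075 × 0.32938 × 7.6232 × 1.1387 = 1.20301
(2) 0.96081 × 0.53865 × 0.85313 × 2.5664 = 1.13314
Highest is cycle (1) at 1.2030 (>1, arbitrage).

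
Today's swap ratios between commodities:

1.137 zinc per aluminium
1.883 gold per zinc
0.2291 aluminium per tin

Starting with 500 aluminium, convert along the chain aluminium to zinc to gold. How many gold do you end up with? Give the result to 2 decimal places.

500 aluminium × 1.137 = 568.5 zinc
568.5 zinc × 1.883 = 1070.4855 gold

1070.49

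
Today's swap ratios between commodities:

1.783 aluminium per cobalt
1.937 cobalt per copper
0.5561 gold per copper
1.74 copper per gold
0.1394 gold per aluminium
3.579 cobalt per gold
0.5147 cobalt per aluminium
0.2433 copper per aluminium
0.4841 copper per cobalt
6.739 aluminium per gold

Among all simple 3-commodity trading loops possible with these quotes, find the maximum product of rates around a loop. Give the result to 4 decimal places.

cobalt→copper→gold→cobalt: 0.4841 × 0.5561 × 3.579 = 0.96350
aluminium→copper→gold→aluminium: 0.2433 × 0.5561 × 6.739 = 0.91178
cobalt→aluminium→gold→cobalt: 1.783 × 0.1394 × 3.579 = 0.88956
cobalt→aluminium→copper→cobalt: 1.783 × 0.2433 × 1.937 = 0.84028
Maximum is cobalt→copper→gold→cobalt at 0.9635; no arbitrage — every cycle loses value.

0.9635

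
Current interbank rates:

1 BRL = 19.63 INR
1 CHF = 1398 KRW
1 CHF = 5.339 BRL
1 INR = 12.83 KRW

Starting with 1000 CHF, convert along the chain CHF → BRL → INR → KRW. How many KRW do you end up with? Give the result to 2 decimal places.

1344642.63

1000 CHF × 5.339 = 5339 BRL
5339 BRL × 19.63 = 104804.57 INR
104804.57 INR × 12.83 = 1344642.6331 KRW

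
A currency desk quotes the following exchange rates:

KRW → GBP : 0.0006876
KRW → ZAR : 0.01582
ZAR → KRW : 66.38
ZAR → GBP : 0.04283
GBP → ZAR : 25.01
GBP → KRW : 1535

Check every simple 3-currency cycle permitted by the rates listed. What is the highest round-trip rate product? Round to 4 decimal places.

1.1415

GBP→ZAR→KRW→GBP: 25.01 × 66.38 × 0.0006876 = 1.14153
GBP→KRW→ZAR→GBP: 1535 × 0.01582 × 0.04283 = 1.04007
Maximum is GBP→ZAR→KRW→GBP at 1.1415; arbitrage exists.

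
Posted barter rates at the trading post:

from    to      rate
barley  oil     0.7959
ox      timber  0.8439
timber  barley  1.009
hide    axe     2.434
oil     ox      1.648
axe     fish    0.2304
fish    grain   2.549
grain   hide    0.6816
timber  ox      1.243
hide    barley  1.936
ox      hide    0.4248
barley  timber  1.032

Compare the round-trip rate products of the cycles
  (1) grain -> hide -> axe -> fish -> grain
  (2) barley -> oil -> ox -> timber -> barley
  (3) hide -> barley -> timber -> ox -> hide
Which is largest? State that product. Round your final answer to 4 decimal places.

(1) 0.6816 × 2.434 × 0.2304 × 2.549 = 0.97432
(2) 0.7959 × 1.648 × 0.8439 × 1.009 = 1.11686
(3) 1.936 × 1.032 × 1.243 × 0.4248 = 1.05497
Highest is cycle (2) at 1.1169 (>1, arbitrage).

1.1169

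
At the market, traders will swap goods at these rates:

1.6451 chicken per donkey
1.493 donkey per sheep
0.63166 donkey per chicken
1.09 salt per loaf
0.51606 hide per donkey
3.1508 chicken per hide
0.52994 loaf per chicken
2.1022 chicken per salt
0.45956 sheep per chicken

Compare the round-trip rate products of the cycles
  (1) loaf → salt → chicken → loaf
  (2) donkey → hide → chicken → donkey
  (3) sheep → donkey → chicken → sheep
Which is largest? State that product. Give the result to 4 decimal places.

(1) 1.09 × 2.1022 × 0.52994 = 1.21430
(2) 0.51606 × 3.1508 × 0.63166 = 1.02708
(3) 1.493 × 1.6451 × 0.45956 = 1.12874
Highest is cycle (1) at 1.2143 (>1, arbitrage).

1.2143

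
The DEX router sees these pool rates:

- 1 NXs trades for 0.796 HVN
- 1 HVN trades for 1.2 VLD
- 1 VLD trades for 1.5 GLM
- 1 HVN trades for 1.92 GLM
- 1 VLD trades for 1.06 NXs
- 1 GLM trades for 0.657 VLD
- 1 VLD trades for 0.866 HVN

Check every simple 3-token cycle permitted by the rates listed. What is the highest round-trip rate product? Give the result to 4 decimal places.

1.0924

GLM→VLD→HVN→GLM: 0.657 × 0.866 × 1.92 = 1.09241
NXs→HVN→VLD→NXs: 0.796 × 1.2 × 1.06 = 1.01251
Maximum is GLM→VLD→HVN→GLM at 1.0924; arbitrage exists.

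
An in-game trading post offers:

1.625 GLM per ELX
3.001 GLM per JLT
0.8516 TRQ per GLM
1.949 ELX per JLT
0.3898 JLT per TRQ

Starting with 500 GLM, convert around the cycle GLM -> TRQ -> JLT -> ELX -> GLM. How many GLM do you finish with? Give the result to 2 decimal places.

525.67

500 GLM × 0.8516 = 425.8 TRQ
425.8 TRQ × 0.3898 = 165.97684 JLT
165.97684 JLT × 1.949 = 323.48886116 ELX
323.48886116 ELX × 1.625 = 525.669399385 GLM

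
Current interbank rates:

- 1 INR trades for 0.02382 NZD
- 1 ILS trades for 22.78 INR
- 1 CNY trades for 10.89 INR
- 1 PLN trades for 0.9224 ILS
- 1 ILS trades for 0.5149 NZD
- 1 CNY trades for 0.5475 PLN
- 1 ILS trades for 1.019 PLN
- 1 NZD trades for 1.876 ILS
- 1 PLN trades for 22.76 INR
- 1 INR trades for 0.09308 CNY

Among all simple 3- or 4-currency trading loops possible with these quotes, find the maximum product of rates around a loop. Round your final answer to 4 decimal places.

1.1599

PLN→INR→CNY→PLN: 22.76 × 0.09308 × 0.5475 = 1.15988
PLN→ILS→INR→CNY→PLN: 0.9224 × 22.78 × 0.09308 × 0.5475 = 1.07081
PLN→INR→NZD→ILS→PLN: 22.76 × 0.02382 × 1.876 × 1.019 = 1.03638
INR→NZD→ILS→INR: 0.02382 × 1.876 × 22.78 = 1.01795
Maximum is PLN→INR→CNY→PLN at 1.1599; arbitrage exists.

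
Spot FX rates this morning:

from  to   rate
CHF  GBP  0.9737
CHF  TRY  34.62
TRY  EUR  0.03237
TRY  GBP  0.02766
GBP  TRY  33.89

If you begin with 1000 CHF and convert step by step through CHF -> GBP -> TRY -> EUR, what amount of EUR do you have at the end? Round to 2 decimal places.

1068.17

1000 CHF × 0.9737 = 973.7 GBP
973.7 GBP × 33.89 = 32998.693 TRY
32998.693 TRY × 0.03237 = 1068.16769241 EUR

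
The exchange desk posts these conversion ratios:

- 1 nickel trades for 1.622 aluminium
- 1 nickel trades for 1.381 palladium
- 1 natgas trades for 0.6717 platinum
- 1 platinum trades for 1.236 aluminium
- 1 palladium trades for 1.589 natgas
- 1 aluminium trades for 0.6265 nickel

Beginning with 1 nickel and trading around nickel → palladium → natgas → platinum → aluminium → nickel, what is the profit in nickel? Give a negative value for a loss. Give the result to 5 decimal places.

1 nickel × 1.381 = 1.381 palladium
1.381 palladium × 1.589 = 2.194409 natgas
2.194409 natgas × 0.6717 = 1.4739845253 platinum
1.4739845253 platinum × 1.236 = 1.8218448732708 aluminium
1.8218448732708 aluminium × 0.6265 = 1.1413858131041562 nickel
Net change: 1.1413858131041562 − 1 = 0.1413858131041562 nickel

0.14139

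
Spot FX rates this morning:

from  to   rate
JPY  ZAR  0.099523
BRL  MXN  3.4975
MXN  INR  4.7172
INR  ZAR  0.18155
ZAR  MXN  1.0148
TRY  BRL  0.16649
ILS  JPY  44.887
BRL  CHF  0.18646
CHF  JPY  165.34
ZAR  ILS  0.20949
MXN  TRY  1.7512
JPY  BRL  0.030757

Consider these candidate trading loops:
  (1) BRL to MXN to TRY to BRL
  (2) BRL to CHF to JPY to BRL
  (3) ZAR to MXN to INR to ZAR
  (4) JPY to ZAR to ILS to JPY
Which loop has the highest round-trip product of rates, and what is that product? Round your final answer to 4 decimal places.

1.0197

(1) 3.4975 × 1.7512 × 0.16649 = 1.01972
(2) 0.18646 × 165.34 × 0.030757 = 0.94822
(3) 1.0148 × 4.7172 × 0.18155 = 0.86908
(4) 0.099523 × 0.20949 × 44.887 = 0.93585
Highest is cycle (1) at 1.0197 (>1, arbitrage).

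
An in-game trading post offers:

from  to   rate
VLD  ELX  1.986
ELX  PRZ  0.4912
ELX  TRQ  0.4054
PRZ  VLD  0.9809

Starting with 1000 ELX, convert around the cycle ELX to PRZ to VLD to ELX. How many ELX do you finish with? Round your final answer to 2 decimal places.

1000 ELX × 0.4912 = 491.2 PRZ
491.2 PRZ × 0.9809 = 481.81808 VLD
481.81808 VLD × 1.986 = 956.89070688 ELX

956.89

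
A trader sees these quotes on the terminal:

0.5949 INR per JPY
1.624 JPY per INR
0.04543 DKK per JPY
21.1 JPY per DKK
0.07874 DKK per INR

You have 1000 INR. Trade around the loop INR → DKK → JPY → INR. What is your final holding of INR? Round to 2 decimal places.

988.38

1000 INR × 0.07874 = 78.74 DKK
78.74 DKK × 21.1 = 1661.414 JPY
1661.414 JPY × 0.5949 = 988.3751886 INR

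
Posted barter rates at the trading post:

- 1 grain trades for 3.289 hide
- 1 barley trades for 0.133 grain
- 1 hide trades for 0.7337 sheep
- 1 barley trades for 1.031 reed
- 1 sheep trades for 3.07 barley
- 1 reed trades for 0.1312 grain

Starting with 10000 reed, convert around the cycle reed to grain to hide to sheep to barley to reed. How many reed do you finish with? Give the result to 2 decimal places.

10000 reed × 0.1312 = 1312 grain
1312 grain × 3.289 = 4315.168 hide
4315.168 hide × 0.7337 = 3166.0387616 sheep
3166.0387616 sheep × 3.07 = 9719.738998112 barley
9719.738998112 barley × 1.031 = 10021.050907053472 reed

10021.05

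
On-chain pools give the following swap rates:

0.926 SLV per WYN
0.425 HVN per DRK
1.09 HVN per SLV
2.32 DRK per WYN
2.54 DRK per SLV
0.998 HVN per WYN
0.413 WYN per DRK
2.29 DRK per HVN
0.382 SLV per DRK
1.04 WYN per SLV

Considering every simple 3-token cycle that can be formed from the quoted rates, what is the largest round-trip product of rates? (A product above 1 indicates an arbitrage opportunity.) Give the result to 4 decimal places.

0.9714

DRK→WYN→SLV→DRK: 0.413 × 0.926 × 2.54 = 0.97139
HVN→DRK→SLV→HVN: 2.29 × 0.382 × 1.09 = 0.95351
HVN→DRK→WYN→HVN: 2.29 × 0.413 × 0.998 = 0.94388
DRK→SLV→WYN→DRK: 0.382 × 1.04 × 2.32 = 0.92169
Maximum is DRK→WYN→SLV→DRK at 0.9714; no arbitrage — every cycle loses value.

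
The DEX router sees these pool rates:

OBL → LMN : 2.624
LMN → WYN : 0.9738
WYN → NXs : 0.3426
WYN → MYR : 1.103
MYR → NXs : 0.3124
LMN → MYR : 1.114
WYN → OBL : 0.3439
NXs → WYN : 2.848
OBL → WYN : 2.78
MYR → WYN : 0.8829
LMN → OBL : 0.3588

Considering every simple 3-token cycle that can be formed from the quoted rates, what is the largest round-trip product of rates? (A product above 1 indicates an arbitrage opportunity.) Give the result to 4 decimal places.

0.9814

NXs→WYN→MYR→NXs: 2.848 × 1.103 × 0.3124 = 0.98136
OBL→LMN→WYN→OBL: 2.624 × 0.9738 × 0.3439 = 0.87875
Maximum is NXs→WYN→MYR→NXs at 0.9814; no arbitrage — every cycle loses value.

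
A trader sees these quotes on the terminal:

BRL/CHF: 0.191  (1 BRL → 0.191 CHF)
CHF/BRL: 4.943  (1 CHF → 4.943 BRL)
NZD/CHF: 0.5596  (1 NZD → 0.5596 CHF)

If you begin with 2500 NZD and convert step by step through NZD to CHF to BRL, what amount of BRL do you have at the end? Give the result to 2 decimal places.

6915.26

2500 NZD × 0.5596 = 1399 CHF
1399 CHF × 4.943 = 6915.257 BRL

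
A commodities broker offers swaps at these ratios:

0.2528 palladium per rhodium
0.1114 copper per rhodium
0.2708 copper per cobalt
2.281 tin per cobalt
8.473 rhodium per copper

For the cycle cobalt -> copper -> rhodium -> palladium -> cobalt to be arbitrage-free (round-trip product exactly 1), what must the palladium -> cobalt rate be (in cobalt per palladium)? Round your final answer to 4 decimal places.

Known legs of the cycle: 0.2708 × 8.473 × 0.2528 = 0.58004666752
For no arbitrage the full-cycle product must be 1, so the missing rate is 1 / 0.58004666752 ≈ 1.723999.

1.7240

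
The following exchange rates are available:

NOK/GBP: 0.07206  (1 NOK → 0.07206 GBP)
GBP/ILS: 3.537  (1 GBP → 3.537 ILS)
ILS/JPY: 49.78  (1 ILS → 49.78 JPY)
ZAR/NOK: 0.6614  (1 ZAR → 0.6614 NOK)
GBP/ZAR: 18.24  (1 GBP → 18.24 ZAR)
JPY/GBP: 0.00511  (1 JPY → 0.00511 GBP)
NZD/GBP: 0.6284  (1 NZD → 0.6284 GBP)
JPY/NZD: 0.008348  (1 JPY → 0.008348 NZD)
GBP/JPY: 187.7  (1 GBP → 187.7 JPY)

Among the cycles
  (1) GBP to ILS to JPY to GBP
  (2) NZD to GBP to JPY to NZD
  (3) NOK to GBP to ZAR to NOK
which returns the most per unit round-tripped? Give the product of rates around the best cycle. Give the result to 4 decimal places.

0.9847

(1) 3.537 × 49.78 × 0.00511 = 0.89973
(2) 0.6284 × 187.7 × 0.008348 = 0.98465
(3) 0.07206 × 18.24 × 0.6614 = 0.86933
Highest is cycle (2) at 0.9847 (≤1, no arbitrage).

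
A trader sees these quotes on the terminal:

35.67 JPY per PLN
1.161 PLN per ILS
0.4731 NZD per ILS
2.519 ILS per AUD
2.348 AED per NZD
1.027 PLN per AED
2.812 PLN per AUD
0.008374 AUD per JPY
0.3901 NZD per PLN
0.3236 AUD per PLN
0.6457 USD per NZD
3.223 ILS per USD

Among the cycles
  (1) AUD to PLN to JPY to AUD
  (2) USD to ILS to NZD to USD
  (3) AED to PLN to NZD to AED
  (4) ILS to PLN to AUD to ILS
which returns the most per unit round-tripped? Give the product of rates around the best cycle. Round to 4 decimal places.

(1) 2.812 × 35.67 × 0.008374 = 0.83995
(2) 3.223 × 0.4731 × 0.6457 = 0.98456
(3) 1.027 × 0.3901 × 2.348 = 0.94069
(4) 1.161 × 0.3236 × 2.519 = 0.94639
Highest is cycle (2) at 0.9846 (≤1, no arbitrage).

0.9846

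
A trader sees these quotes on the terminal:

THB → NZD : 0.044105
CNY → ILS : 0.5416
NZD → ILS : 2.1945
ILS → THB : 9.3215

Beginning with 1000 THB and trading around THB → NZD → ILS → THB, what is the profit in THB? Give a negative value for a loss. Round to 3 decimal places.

1000 THB × 0.044105 = 44.105 NZD
44.105 NZD × 2.1945 = 96.7884225 ILS
96.7884225 ILS × 9.3215 = 902.21328033375 THB
Net change: 902.21328033375 − 1000 = -97.78671966625 THB

-97.787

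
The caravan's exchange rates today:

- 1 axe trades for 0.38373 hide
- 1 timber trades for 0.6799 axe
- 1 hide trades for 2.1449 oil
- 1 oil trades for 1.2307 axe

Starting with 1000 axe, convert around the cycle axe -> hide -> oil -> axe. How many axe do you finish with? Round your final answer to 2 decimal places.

1012.94

1000 axe × 0.38373 = 383.73 hide
383.73 hide × 2.1449 = 823.062477 oil
823.062477 oil × 1.2307 = 1012.9429904439 axe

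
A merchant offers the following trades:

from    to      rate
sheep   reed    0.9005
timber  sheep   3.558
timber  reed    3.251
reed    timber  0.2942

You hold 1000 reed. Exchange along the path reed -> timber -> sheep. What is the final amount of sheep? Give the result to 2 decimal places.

1000 reed × 0.2942 = 294.2 timber
294.2 timber × 3.558 = 1046.7636 sheep

1046.76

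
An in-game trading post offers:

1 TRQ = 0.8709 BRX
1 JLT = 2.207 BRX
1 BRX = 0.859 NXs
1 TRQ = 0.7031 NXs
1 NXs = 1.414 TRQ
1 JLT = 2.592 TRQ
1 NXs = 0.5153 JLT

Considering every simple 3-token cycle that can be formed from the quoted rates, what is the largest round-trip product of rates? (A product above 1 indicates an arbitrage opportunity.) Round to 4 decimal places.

1.0578

NXs→TRQ→BRX→NXs: 1.414 × 0.8709 × 0.859 = 1.05782
NXs→JLT→BRX→NXs: 0.5153 × 2.207 × 0.859 = 0.97691
NXs→JLT→TRQ→NXs: 0.5153 × 2.592 × 0.7031 = 0.93910
Maximum is NXs→TRQ→BRX→NXs at 1.0578; arbitrage exists.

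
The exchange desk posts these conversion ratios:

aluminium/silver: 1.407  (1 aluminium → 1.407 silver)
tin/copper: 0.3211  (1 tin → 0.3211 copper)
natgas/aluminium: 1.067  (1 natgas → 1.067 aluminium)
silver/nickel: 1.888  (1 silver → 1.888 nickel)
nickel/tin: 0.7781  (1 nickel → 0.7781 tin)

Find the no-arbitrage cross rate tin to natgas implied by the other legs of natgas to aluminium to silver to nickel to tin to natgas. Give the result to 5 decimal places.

Known legs of the cycle: 1.067 × 1.407 × 1.888 × 0.7781 = 2.2054434280032
For no arbitrage the full-cycle product must be 1, so the missing rate is 1 / 2.2054434280032 ≈ 0.4534236.

0.45342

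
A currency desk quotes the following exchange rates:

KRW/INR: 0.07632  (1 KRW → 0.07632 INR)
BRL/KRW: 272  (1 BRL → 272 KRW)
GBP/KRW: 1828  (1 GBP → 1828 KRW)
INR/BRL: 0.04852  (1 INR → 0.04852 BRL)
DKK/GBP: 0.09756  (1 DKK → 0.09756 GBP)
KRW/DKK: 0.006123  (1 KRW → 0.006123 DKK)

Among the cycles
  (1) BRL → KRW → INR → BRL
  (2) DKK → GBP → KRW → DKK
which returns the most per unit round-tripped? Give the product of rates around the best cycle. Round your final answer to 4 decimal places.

1.0920

(1) 272 × 0.07632 × 0.04852 = 1.00723
(2) 0.09756 × 1828 × 0.006123 = 1.09197
Highest is cycle (2) at 1.0920 (>1, arbitrage).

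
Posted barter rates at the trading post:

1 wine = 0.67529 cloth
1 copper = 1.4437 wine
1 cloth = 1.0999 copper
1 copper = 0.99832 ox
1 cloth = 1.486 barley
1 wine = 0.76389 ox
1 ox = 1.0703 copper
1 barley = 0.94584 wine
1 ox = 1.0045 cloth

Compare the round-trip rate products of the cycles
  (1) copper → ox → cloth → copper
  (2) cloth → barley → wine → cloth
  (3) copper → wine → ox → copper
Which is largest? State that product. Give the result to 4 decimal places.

1.1804

(1) 0.99832 × 1.0045 × 1.0999 = 1.10299
(2) 1.486 × 0.94584 × 0.67529 = 0.94913
(3) 1.4437 × 0.76389 × 1.0703 = 1.18036
Highest is cycle (3) at 1.1804 (>1, arbitrage).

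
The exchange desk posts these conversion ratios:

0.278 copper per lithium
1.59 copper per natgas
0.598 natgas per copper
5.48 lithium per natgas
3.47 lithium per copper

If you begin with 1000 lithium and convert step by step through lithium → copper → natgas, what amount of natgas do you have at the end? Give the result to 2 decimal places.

1000 lithium × 0.278 = 278 copper
278 copper × 0.598 = 166.244 natgas

166.24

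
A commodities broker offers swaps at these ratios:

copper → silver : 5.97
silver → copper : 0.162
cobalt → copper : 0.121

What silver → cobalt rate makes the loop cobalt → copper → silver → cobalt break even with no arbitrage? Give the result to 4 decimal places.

1.3843

Known legs of the cycle: 0.121 × 5.97 = 0.72237
For no arbitrage the full-cycle product must be 1, so the missing rate is 1 / 0.72237 ≈ 1.384332.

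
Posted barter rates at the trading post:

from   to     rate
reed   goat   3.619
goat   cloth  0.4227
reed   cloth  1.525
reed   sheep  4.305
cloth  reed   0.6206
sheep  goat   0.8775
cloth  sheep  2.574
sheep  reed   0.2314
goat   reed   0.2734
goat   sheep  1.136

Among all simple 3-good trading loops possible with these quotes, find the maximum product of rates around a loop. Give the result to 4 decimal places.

goat→reed→sheep→goat: 0.2734 × 4.305 × 0.8775 = 1.03281
goat→cloth→sheep→goat: 0.4227 × 2.574 × 0.8775 = 0.95475
goat→sheep→reed→goat: 1.136 × 0.2314 × 3.619 = 0.95133
goat→cloth→reed→goat: 0.4227 × 0.6206 × 3.619 = 0.94936
reed→cloth→sheep→reed: 1.525 × 2.574 × 0.2314 = 0.90833
Maximum is goat→reed→sheep→goat at 1.0328; arbitrage exists.

1.0328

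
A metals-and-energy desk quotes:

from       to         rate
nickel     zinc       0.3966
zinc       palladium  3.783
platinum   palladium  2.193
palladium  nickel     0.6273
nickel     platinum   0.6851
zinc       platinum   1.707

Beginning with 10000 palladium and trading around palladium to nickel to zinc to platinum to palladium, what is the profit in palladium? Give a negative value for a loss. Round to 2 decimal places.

-686.77

10000 palladium × 0.6273 = 6273 nickel
6273 nickel × 0.3966 = 2487.8718 zinc
2487.8718 zinc × 1.707 = 4246.7971626 platinum
4246.7971626 platinum × 2.193 = 9313.2261775818 palladium
Net change: 9313.2261775818 − 10000 = -686.7738224182 palladium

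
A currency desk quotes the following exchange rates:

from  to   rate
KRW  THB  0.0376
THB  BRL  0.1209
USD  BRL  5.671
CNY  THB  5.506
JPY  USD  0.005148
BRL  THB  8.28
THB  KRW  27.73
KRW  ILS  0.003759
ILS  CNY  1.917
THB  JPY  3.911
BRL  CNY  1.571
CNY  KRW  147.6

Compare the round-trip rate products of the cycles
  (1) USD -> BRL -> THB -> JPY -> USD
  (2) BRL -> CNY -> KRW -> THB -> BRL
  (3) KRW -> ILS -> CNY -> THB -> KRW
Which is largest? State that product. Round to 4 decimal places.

1.1002

(1) 5.671 × 8.28 × 3.911 × 0.005148 = 0.94540
(2) 1.571 × 147.6 × 0.0376 × 0.1209 = 1.05409
(3) 0.003759 × 1.917 × 5.506 × 27.73 = 1.10022
Highest is cycle (3) at 1.1002 (>1, arbitrage).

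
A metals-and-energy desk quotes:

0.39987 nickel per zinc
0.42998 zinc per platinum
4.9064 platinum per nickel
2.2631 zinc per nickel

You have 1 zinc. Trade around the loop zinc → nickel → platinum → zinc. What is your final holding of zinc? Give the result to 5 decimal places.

0.84359

1 zinc × 0.39987 = 0.39987 nickel
0.39987 nickel × 4.9064 = 1.961922168 platinum
1.961922168 platinum × 0.42998 = 0.84358729379664 zinc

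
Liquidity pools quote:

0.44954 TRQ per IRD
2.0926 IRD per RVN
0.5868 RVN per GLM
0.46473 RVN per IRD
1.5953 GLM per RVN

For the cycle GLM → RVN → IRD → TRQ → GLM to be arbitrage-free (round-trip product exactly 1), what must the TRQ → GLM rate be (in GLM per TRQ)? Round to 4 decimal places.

Known legs of the cycle: 0.5868 × 2.0926 × 0.44954 = 0.5520071046672
For no arbitrage the full-cycle product must be 1, so the missing rate is 1 / 0.5520071046672 ≈ 1.811571.

1.8116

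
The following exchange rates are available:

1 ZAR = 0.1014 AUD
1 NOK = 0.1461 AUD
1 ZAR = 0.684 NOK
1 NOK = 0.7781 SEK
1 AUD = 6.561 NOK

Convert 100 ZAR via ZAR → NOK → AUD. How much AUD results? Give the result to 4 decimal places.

100 ZAR × 0.684 = 68.4 NOK
68.4 NOK × 0.1461 = 9.99324 AUD

9.9932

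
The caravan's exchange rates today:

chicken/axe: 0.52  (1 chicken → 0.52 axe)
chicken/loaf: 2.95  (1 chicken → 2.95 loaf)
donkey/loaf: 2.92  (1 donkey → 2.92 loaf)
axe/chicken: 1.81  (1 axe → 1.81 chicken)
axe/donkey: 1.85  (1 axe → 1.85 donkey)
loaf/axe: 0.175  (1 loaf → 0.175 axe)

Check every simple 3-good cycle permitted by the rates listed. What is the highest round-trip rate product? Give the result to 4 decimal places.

axe→donkey→loaf→axe: 1.85 × 2.92 × 0.175 = 0.94535
chicken→loaf→axe→chicken: 2.95 × 0.175 × 1.81 = 0.93441
Maximum is axe→donkey→loaf→axe at 0.9454; no arbitrage — every cycle loses value.

0.9454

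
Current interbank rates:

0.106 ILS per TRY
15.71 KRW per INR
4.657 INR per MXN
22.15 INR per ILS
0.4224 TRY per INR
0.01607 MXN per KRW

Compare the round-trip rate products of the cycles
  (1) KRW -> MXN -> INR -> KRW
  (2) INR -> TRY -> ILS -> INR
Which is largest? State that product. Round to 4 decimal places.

1.1757

(1) 0.01607 × 4.657 × 15.71 = 1.17570
(2) 0.4224 × 0.106 × 22.15 = 0.99175
Highest is cycle (1) at 1.1757 (>1, arbitrage).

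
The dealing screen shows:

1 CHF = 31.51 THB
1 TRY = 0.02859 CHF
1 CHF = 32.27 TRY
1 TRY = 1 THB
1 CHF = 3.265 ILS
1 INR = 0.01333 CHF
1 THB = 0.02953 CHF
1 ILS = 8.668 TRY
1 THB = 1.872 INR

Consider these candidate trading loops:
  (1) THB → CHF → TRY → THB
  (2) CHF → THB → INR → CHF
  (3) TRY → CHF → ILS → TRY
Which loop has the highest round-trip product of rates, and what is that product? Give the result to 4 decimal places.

(1) 0.02953 × 32.27 × 1 = 0.95293
(2) 31.51 × 1.872 × 0.01333 = 0.78629
(3) 0.02859 × 3.265 × 8.668 = 0.80913
Highest is cycle (1) at 0.9529 (≤1, no arbitrage).

0.9529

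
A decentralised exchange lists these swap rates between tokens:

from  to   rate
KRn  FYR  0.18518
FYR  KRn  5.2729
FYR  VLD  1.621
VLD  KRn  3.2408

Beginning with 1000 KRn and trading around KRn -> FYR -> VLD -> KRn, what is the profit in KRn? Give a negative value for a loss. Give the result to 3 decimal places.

1000 KRn × 0.18518 = 185.18 FYR
185.18 FYR × 1.621 = 300.17678 VLD
300.17678 VLD × 3.2408 = 972.812908624 KRn
Net change: 972.812908624 − 1000 = -27.187091376 KRn

-27.187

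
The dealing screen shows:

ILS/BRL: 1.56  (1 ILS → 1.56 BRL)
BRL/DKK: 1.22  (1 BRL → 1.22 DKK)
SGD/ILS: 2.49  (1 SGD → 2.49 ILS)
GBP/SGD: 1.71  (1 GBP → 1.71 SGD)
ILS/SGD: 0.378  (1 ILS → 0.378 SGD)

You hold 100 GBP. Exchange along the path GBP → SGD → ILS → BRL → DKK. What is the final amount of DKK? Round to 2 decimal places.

100 GBP × 1.71 = 171 SGD
171 SGD × 2.49 = 425.79 ILS
425.79 ILS × 1.56 = 664.2324 BRL
664.2324 BRL × 1.22 = 810.363528 DKK

810.36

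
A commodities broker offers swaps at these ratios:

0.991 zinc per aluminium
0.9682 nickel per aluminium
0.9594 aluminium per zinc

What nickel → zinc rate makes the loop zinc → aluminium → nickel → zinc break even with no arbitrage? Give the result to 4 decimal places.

Known legs of the cycle: 0.9594 × 0.9682 = 0.92889108
For no arbitrage the full-cycle product must be 1, so the missing rate is 1 / 0.92889108 ≈ 1.076552.

1.0766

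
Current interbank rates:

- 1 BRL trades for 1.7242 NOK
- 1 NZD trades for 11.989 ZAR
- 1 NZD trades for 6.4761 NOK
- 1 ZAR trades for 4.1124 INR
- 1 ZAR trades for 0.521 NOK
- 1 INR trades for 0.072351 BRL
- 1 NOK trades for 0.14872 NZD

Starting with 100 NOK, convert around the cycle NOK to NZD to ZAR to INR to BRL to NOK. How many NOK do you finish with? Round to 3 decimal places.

100 NOK × 0.14872 = 14.872 NZD
14.872 NZD × 11.989 = 178.300408 ZAR
178.300408 ZAR × 4.1124 = 733.2425978592 INR
733.2425978592 INR × 0.072351 = 53.0508351977109792 BRL
53.0508351977109792 BRL × 1.7242 = 91.47025004789327033664 NOK

91.470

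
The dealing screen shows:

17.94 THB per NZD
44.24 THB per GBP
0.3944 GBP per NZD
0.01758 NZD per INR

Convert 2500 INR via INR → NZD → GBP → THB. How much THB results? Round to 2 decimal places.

2500 INR × 0.01758 = 43.95 NZD
43.95 NZD × 0.3944 = 17.33388 GBP
17.33388 GBP × 44.24 = 766.8508512 THB

766.85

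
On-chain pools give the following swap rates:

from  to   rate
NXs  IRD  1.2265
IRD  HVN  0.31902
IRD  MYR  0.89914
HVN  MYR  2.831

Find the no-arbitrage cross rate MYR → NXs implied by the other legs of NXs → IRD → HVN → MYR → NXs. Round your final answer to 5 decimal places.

Known legs of the cycle: 1.2265 × 0.31902 × 2.831 = 1.10770810293
For no arbitrage the full-cycle product must be 1, so the missing rate is 1 / 1.10770810293 ≈ 0.9027649.

0.90276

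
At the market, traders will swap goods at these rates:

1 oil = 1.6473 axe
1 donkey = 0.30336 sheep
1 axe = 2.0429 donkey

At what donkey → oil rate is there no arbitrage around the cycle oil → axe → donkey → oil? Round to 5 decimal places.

Known legs of the cycle: 1.6473 × 2.0429 = 3.36526917
For no arbitrage the full-cycle product must be 1, so the missing rate is 1 / 3.36526917 ≈ 0.2971531.

0.29715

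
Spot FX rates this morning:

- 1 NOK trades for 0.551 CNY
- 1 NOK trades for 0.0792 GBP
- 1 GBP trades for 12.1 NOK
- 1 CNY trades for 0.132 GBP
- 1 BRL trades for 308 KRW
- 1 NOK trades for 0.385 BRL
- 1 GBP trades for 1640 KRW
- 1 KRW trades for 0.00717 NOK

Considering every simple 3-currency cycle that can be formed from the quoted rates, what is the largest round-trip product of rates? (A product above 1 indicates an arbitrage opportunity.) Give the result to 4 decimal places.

0.9313

NOK→GBP→KRW→NOK: 0.0792 × 1640 × 0.00717 = 0.93130
NOK→CNY→GBP→NOK: 0.551 × 0.132 × 12.1 = 0.88006
NOK→BRL→KRW→NOK: 0.385 × 308 × 0.00717 = 0.85022
Maximum is NOK→GBP→KRW→NOK at 0.9313; no arbitrage — every cycle loses value.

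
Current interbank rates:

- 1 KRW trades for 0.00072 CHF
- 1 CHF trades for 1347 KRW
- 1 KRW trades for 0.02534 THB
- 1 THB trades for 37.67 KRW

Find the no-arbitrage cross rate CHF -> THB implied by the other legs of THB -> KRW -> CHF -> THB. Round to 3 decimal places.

Known legs of the cycle: 37.67 × 0.00072 = 0.0271224
For no arbitrage the full-cycle product must be 1, so the missing rate is 1 / 0.0271224 ≈ 36.86989.

36.870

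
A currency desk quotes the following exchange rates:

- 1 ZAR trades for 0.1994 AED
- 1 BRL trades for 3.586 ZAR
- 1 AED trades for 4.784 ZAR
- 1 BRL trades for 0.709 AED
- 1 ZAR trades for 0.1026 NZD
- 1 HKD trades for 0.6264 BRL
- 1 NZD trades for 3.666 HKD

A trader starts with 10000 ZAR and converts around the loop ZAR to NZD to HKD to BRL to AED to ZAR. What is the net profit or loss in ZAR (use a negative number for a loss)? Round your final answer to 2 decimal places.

10000 ZAR × 0.1026 = 1026 NZD
1026 NZD × 3.666 = 3761.316 HKD
3761.316 HKD × 0.6264 = 2356.0883424 BRL
2356.0883424 BRL × 0.709 = 1670.4666347616 AED
1670.4666347616 AED × 4.784 = 7991.5123806994944 ZAR
Net change: 7991.5123806994944 − 10000 = -2008.4876193005056 ZAR

-2008.49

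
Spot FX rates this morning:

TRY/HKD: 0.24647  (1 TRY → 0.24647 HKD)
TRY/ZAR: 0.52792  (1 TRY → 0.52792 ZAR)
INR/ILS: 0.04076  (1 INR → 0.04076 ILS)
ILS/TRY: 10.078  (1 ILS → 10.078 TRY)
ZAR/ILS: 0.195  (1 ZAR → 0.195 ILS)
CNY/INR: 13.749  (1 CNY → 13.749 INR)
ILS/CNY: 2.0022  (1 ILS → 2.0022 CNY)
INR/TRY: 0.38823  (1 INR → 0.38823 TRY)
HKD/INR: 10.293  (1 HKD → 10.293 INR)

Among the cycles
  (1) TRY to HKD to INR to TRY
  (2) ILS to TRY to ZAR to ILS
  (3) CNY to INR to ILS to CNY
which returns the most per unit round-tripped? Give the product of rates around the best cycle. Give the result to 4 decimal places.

(1) 0.24647 × 10.293 × 0.38823 = 0.98491
(2) 10.078 × 0.52792 × 0.195 = 1.03747
(3) 13.749 × 0.04076 × 2.0022 = 1.12205
Highest is cycle (3) at 1.1221 (>1, arbitrage).

1.1221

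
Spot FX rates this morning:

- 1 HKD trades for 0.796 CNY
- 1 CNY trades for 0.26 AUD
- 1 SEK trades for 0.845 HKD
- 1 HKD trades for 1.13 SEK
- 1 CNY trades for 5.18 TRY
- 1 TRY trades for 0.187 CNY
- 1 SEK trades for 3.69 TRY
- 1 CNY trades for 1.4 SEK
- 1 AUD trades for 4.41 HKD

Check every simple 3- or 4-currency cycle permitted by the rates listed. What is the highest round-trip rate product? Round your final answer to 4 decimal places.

0.9660

CNY→SEK→TRY→CNY: 1.4 × 3.69 × 0.187 = 0.96604
HKD→CNY→SEK→HKD: 0.796 × 1.4 × 0.845 = 0.94167
HKD→CNY→AUD→HKD: 0.796 × 0.26 × 4.41 = 0.91269
Maximum is CNY→SEK→TRY→CNY at 0.9660; no arbitrage — every cycle loses value.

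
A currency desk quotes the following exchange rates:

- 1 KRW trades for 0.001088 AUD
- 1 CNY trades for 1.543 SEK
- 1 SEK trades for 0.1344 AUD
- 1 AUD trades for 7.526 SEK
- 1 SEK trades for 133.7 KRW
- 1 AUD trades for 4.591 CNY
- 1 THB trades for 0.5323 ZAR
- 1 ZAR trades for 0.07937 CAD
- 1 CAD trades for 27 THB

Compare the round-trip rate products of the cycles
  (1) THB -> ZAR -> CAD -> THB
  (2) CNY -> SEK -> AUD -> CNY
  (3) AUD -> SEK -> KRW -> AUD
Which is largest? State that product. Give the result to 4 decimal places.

(1) 0.5323 × 0.07937 × 27 = 1.14071
(2) 1.543 × 0.1344 × 4.591 = 0.95208
(3) 7.526 × 133.7 × 0.001088 = 1.09477
Highest is cycle (1) at 1.1407 (>1, arbitrage).

1.1407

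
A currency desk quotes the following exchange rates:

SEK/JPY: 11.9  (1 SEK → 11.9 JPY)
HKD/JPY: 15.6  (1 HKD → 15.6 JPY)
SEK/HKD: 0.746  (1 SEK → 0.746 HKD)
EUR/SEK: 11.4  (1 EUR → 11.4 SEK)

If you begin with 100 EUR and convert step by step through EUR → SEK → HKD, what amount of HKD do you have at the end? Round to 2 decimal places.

850.44

100 EUR × 11.4 = 1140 SEK
1140 SEK × 0.746 = 850.44 HKD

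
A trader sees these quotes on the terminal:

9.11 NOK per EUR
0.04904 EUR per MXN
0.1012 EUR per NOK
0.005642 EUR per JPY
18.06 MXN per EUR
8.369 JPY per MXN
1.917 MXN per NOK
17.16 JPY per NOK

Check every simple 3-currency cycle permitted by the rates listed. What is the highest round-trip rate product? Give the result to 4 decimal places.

0.8820

EUR→NOK→JPY→EUR: 9.11 × 17.16 × 0.005642 = 0.88200
MXN→EUR→NOK→MXN: 0.04904 × 9.11 × 1.917 = 0.85643
MXN→JPY→EUR→MXN: 8.369 × 0.005642 × 18.06 = 0.85276
Maximum is EUR→NOK→JPY→EUR at 0.8820; no arbitrage — every cycle loses value.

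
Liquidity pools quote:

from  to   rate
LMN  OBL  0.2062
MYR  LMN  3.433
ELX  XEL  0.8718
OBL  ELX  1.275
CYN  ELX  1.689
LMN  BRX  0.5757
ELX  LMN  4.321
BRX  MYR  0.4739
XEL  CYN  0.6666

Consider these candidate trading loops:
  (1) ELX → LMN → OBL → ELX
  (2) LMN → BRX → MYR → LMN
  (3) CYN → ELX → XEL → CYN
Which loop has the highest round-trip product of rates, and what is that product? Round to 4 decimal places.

(1) 4.321 × 0.2062 × 1.275 = 1.13601
(2) 0.5757 × 0.4739 × 3.433 = 0.93661
(3) 1.689 × 0.8718 × 0.6666 = 0.98155
Highest is cycle (1) at 1.1360 (>1, arbitrage).

1.1360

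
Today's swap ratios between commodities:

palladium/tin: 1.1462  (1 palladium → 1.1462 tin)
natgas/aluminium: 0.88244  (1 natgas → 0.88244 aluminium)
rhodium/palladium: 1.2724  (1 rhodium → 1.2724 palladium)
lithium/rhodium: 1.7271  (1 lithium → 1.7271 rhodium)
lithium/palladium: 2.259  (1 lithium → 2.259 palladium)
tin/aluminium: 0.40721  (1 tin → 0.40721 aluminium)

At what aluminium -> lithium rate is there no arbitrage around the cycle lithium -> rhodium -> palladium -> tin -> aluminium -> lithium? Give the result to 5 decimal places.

0.97494

Known legs of the cycle: 1.7271 × 1.2724 × 1.1462 × 0.40721 = 1.02569912094908808
For no arbitrage the full-cycle product must be 1, so the missing rate is 1 / 1.02569912094908808 ≈ 0.9749448.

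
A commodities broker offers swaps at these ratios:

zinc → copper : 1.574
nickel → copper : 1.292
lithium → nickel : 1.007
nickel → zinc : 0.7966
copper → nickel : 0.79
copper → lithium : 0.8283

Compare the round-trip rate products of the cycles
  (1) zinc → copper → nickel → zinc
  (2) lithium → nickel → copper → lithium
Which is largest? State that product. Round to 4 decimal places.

1.0777

(1) 1.574 × 0.79 × 0.7966 = 0.99054
(2) 1.007 × 1.292 × 0.8283 = 1.07765
Highest is cycle (2) at 1.0777 (>1, arbitrage).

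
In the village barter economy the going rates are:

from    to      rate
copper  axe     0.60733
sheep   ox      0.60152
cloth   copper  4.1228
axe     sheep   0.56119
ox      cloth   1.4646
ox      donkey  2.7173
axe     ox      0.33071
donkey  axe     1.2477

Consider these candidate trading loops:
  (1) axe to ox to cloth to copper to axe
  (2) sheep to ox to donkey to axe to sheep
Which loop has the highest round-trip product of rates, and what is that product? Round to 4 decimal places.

(1) 0.33071 × 1.4646 × 4.1228 × 0.60733 = 1.21278
(2) 0.60152 × 2.7173 × 1.2477 × 0.56119 = 1.14448
Highest is cycle (1) at 1.2128 (>1, arbitrage).

1.2128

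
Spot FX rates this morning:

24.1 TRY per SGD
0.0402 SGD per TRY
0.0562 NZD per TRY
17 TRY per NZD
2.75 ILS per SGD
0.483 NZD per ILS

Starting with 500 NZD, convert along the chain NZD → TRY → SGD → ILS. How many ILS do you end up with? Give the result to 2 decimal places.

939.68

500 NZD × 17 = 8500 TRY
8500 TRY × 0.0402 = 341.7 SGD
341.7 SGD × 2.75 = 939.675 ILS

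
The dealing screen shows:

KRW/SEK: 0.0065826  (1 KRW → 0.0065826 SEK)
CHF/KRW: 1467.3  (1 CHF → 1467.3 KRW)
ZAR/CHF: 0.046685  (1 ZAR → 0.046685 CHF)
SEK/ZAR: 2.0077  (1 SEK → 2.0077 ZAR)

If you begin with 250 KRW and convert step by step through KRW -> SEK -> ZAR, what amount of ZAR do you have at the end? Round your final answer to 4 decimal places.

3.3040

250 KRW × 0.0065826 = 1.64565 SEK
1.64565 SEK × 2.0077 = 3.303971505 ZAR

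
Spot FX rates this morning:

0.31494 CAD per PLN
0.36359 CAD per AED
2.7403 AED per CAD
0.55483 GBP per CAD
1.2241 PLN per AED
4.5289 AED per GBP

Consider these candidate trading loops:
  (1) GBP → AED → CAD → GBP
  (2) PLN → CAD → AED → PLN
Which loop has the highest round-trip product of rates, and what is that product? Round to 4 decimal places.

1.0564

(1) 4.5289 × 0.36359 × 0.55483 = 0.91362
(2) 0.31494 × 2.7403 × 1.2241 = 1.05644
Highest is cycle (2) at 1.0564 (>1, arbitrage).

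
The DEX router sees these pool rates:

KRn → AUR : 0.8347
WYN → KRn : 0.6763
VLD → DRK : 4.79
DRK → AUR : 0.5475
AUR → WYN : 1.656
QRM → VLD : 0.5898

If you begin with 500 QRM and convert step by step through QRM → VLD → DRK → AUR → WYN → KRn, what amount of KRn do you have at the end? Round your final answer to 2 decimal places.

866.15

500 QRM × 0.5898 = 294.9 VLD
294.9 VLD × 4.79 = 1412.571 DRK
1412.571 DRK × 0.5475 = 773.3826225 AUR
773.3826225 AUR × 1.656 = 1280.72162286 WYN
1280.72162286 WYN × 0.6763 = 866.152033540218 KRn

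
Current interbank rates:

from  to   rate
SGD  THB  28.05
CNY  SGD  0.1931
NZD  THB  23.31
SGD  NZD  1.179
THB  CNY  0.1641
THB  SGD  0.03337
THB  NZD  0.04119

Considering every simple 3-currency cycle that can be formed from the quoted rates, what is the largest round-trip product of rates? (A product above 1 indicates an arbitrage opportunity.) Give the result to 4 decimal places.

0.9171

THB→SGD→NZD→THB: 0.03337 × 1.179 × 23.31 = 0.91709
CNY→SGD→THB→CNY: 0.1931 × 28.05 × 0.1641 = 0.88884
Maximum is THB→SGD→NZD→THB at 0.9171; no arbitrage — every cycle loses value.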